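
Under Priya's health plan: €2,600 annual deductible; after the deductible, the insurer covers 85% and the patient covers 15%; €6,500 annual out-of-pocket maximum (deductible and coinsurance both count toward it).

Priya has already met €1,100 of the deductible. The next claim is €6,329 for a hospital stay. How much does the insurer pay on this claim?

Remaining deductible: €2,600 − €1,100 = €1,500.
After the €1,500 deductible portion, €6,329 − €1,500 = €4,829 is subject to coinsurance.
15% of €4,829 = €724.35 falls to the patient.
Patient responsibility before any cap: €1,500 + €724.35 = €2,224.35.
Total out-of-pocket so far would be €1,100 + €2,224.35 = €3,324.35, below the €6,500 cap — no reduction.
Insurer pays the balance: €6,329 − €2,224.35 = €4,104.65.

€4,104.65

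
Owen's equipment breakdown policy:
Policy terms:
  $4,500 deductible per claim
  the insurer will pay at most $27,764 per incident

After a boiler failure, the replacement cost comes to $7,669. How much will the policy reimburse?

Subtract the deductible: $7,669 − $4,500 = $3,169.
$3,169 is within the $27,764 limit, so the insurer pays $3,169.

$3,169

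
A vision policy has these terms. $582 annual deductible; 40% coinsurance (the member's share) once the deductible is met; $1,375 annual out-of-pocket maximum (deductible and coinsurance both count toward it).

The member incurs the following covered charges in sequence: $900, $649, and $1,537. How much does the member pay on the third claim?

$406.20

Claim 1 ($900): deductible takes $582, $318 remains; 40% of $318 = $127.20. Cost to member: $709.20. OOP to date $709.20.
Claim 2 ($649): deductible met; 40% of $649 = $259.60. Cost to member: $259.60. OOP to date $968.80.
Claim 3 ($1,537): 40% coinsurance on $1,537 = $614.80. Adding that to $968.80 gives $1,583.60, past the $1,375 cap; member pays only $1,375 − $968.80 = $406.20.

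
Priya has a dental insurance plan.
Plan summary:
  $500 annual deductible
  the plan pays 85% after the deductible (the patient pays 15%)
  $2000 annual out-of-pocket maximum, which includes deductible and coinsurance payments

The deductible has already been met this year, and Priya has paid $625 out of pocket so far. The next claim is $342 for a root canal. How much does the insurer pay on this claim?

$290.70

With the deductible met, the entire $342 is subject to coinsurance.
Patient's 15% share of $342 is $51.30.
Year-to-date out-of-pocket becomes $625 + $51.30 = $676.30, still under the $2000 maximum, so no cap applies.
Insurer pays the balance: $342 − $51.30 = $290.70.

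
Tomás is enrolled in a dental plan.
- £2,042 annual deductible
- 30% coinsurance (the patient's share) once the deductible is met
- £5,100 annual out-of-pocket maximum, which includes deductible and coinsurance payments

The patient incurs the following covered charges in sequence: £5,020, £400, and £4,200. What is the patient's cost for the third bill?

£1,260

Claim 1 (£5,020): deductible takes £2,042, £2,978 remains; coinsurance £2,978 × 30% = £893.40. Patient pays £2,935.40; OOP now £2,935.40.
Claim 2 (£400): 30% coinsurance on £400 = £120. Patient owes £120 (running OOP £3,055.40).
Claim 3 (£4,200): deductible met; 30% of £4,200 = £1,260. Cost to patient: £1,260. OOP to date £4,315.40.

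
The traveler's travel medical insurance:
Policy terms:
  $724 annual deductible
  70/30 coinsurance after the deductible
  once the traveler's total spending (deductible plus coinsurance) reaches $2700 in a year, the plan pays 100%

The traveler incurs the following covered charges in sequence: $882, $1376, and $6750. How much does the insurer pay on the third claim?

$5234.20

Claim 1 ($882): $724 to deductible, leaving $158; coinsurance $158 × 30% = $47.40. Traveler owes $771.40 (running OOP $771.40). Plan pays $882 − $771.40 = $110.60.
Claim 2 ($1376): deductible met; 30% of $1376 = $412.80. Traveler owes $412.80 (running OOP $1184.20). Plan pays $1376 − $412.80 = $963.20.
Claim 3 ($6750): deductible met; 30% of $6750 = $2025. That would push OOP to $3209.20, over the $2700 cap, so traveler pays $2700 − $1184.20 = $1515.80. Insurer: $6750 − $1515.80 = $5234.20.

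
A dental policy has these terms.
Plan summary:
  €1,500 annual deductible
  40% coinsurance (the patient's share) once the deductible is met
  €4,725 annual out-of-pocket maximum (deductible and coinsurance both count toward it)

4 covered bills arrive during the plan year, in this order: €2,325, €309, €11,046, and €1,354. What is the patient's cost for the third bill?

Bill 1, €2,325: deductible takes €1,500, €825 remains; 40% of €825 = €330. Patient pays €1,830; OOP now €1,830.
Bill 2, €309: deductible already satisfied, so patient's share is 40% × €309 = €123.60. Cost to patient: €123.60. OOP to date €1,953.60.
Bill 3, €11,046: deductible met; 40% of €11,046 = €4,418.40. That would push OOP to €6,372, over the €4,725 cap, so patient pays €4,725 − €1,953.60 = €2,771.40.

€2,771.40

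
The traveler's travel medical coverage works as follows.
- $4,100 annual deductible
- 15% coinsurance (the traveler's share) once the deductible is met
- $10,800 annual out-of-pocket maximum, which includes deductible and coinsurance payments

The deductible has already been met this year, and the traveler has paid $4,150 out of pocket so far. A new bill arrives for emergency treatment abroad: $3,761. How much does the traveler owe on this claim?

With the deductible met, the entire $3,761 is subject to coinsurance.
Traveler's 15% share of $3,761 is $564.15.
Year-to-date out-of-pocket becomes $4,150 + $564.15 = $4,714.15, still under the $10,800 maximum, so no cap applies.

$564.15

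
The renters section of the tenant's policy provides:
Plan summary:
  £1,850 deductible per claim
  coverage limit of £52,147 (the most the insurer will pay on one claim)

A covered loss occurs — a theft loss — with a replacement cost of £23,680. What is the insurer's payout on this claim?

After the deductible, £23,680 − £1,850 = £21,830 remains.
That's under the £52,147 cap, so the insurer reimburses the full £21,830.

£21,830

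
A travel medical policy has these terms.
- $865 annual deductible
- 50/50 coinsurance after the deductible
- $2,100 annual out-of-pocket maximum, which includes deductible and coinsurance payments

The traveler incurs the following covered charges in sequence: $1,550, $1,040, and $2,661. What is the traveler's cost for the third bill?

Claim 1 — $1,550: deductible takes $865, $685 remains; traveler's 50% is $342.50. Cost to traveler: $1,207.50. OOP to date $1,207.50.
Claim 2 — $1,040: deductible already satisfied, so traveler's share is 50% × $1,040 = $520. Traveler owes $520 (running OOP $1,727.50).
Claim 3 — $2,661: deductible already satisfied, so traveler's share is 50% × $2,661 = $1,330.50. That would push OOP to $3,058, over the $2,100 cap, so traveler pays $2,100 − $1,727.50 = $372.50.

$372.50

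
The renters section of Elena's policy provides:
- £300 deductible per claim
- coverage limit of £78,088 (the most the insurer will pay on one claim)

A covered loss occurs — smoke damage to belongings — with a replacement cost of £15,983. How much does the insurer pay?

£15,683

Less the £300 deductible: £15,983 − £300 = £15,683.
£15,683 ≤ £78,088, so the limit doesn't bind; insurer pays £15,683.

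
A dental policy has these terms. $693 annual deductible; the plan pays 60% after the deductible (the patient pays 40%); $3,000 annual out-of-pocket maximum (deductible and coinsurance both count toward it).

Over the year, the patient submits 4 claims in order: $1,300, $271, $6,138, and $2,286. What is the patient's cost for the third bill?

$1,955.80

Claim 1 — $1,300: deductible takes $693, $607 remains; patient's 40% is $242.80. Patient pays $935.80; OOP now $935.80.
Claim 2 — $271: deductible met; 40% of $271 = $108.40. Cost to patient: $108.40. OOP to date $1,044.20.
Claim 3 — $6,138: deductible already satisfied, so patient's share is 40% × $6,138 = $2,455.20. That would push OOP to $3,499.40, over the $3,000 cap, so patient pays $3,000 − $1,044.20 = $1,955.80.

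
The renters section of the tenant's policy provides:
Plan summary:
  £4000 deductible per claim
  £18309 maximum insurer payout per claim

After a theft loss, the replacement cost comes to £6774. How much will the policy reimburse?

£2774

After the deductible, £6774 − £4000 = £2774 remains.
£2774 is within the £18309 limit, so the insurer pays £2774.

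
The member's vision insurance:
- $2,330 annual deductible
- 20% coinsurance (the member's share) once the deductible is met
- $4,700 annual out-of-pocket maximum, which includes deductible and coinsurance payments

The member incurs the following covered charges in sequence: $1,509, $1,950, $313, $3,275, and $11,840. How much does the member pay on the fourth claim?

$655

Bill 1, $1,509: all of it applies to the deductible. Member pays $1,509; OOP now $1,509.
Bill 2, $1,950: deductible takes $821, $1,129 remains; coinsurance $1,129 × 20% = $225.80. Member owes $1,046.80 (running OOP $2,555.80).
Bill 3, $313: 20% coinsurance on $313 = $62.60. Cost to member: $62.60. OOP to date $2,618.40.
Bill 4, $3,275: deductible met; 20% of $3,275 = $655. Cost to member: $655. OOP to date $3,273.40.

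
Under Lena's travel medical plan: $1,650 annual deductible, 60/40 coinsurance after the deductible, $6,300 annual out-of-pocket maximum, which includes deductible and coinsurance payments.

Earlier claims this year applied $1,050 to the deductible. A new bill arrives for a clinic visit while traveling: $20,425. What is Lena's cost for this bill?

Remaining deductible: $1,650 − $1,050 = $600.
The remaining $19,825 (= $20,425 − $600) moves to coinsurance.
Traveler's 40% share of $19,825 is $7,930.
So the traveler owes $600 + $7,930 = $8,530 before any cap.
Year-to-date out-of-pocket would reach $1,050 + $8,530 = $9,580, above the $6,300 maximum, so the traveler pays only $6,300 − $1,050 = $5,250.

$5,250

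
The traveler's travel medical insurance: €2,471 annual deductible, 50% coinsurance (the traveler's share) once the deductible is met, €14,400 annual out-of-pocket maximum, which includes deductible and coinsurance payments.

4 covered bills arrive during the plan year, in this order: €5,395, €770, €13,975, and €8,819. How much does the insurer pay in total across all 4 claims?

#1 (€5,395): €2,471 finishes the deductible; €2,924 goes to coinsurance; 50% of €2,924 = €1,462. Traveler pays €3,933; OOP now €3,933. Plan pays €5,395 − €3,933 = €1,462.
#2 (€770): deductible already satisfied, so traveler's share is 50% × €770 = €385. Cost to traveler: €385. OOP to date €4,318. Plan pays €770 − €385 = €385.
#3 (€13,975): deductible already satisfied, so traveler's share is 50% × €13,975 = €6,987.50. Cost to traveler: €6,987.50. OOP to date €11,305.50. Insurer: €13,975 − €6,987.50 = €6,987.50.
#4 (€8,819): deductible met; 50% of €8,819 = €4,409.50. OOP would hit €15,715 > €14,400, so the cap limits the traveler to €14,400 − €11,305.50 = €3,094.50. Plan pays €8,819 − €3,094.50 = €5,724.50.
Insurer total = bills − traveler's total = €28,959 − €14,400 = €14,559.

€14,559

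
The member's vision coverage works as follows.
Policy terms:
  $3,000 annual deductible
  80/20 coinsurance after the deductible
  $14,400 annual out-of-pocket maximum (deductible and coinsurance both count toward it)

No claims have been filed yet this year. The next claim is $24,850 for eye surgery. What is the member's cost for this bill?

The full $3,000 deductible is still open; $3,000 of this bill applies to it.
That leaves $24,850 − $3,000 = $21,850 for coinsurance.
20% of $21,850 = $4,370 falls to the member.
So the member owes $3,000 + $4,370 = $7,370 before any cap.
Year-to-date out-of-pocket becomes $0 + $7,370 = $7,370, still under the $14,400 maximum, so no cap applies.

$7,370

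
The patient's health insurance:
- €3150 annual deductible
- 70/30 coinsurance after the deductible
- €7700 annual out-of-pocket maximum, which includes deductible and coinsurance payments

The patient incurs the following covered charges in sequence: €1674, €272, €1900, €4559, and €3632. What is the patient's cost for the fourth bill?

#1 (€1674): all of it applies to the deductible. Cost to patient: €1674. OOP to date €1674.
#2 (€272): entire amount goes to the deductible. Patient owes €272 (running OOP €1946).
#3 (€1900): €1204 finishes the deductible; €696 goes to coinsurance; 30% of €696 = €208.80. Patient pays €1412.80; OOP now €3358.80.
#4 (€4559): 30% coinsurance on €4559 = €1367.70. Patient owes €1367.70 (running OOP €4726.50).

€1367.70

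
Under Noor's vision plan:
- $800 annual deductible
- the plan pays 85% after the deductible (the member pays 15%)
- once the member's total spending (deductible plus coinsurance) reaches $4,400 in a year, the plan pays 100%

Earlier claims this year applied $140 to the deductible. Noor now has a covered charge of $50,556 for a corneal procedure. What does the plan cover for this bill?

Deductible still to meet: $800 − $140 = $660.
That leaves $50,556 − $660 = $49,896 for coinsurance.
Coinsurance: $49,896 × 15% = $7,484.40.
That puts the member's cost at $660 + $7,484.40 = $8,144.40 before any cap.
Adding $8,144.40 to the $140 already spent would give $8,284.40, which exceeds the $4,400 cap; the member pays just $4,400 − $140 = $4,260.
Insurer pays the balance: $50,556 − $4,260 = $46,296.

$46,296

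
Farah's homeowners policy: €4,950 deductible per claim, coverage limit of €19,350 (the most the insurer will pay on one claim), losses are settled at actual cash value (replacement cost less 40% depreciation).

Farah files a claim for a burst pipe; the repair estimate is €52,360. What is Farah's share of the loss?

€33,010

Actual cash value after 40% depreciation: €52,360 × 60% = €31,416.
Subtract the deductible: €31,416 − €4,950 = €26,466.
Since €26,466 > €19,350, the payout is capped at €19,350.
The homeowner bears the rest of the original loss: €52,360 − €19,350 = €33,010.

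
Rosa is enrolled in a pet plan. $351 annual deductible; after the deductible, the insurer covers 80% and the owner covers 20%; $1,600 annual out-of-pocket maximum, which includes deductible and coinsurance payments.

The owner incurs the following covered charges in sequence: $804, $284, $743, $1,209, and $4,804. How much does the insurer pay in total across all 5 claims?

Bill 1, $804: $351 finishes the deductible; $453 goes to coinsurance; 20% of $453 = $90.60. Cost to owner: $441.60. OOP to date $441.60. Insurer: $804 − $441.60 = $362.40.
Bill 2, $284: 20% coinsurance on $284 = $56.80. Owner owes $56.80 (running OOP $498.40). Plan pays $284 − $56.80 = $227.20.
Bill 3, $743: 20% coinsurance on $743 = $148.60. Owner owes $148.60 (running OOP $647). Plan pays $743 − $148.60 = $594.40.
Bill 4, $1,209: 20% coinsurance on $1,209 = $241.80. Owner owes $241.80 (running OOP $888.80). Plan pays $1,209 − $241.80 = $967.20.
Bill 5, $4,804: deductible already satisfied, so owner's share is 20% × $4,804 = $960.80. That would push OOP to $1,849.60, over the $1,600 cap, so owner pays $1,600 − $888.80 = $711.20. Plan pays $4,804 − $711.20 = $4,092.80.
Insurer total: $362.40 + $227.20 + $594.40 + $967.20 + $4,092.80 = $6,244.

$6,244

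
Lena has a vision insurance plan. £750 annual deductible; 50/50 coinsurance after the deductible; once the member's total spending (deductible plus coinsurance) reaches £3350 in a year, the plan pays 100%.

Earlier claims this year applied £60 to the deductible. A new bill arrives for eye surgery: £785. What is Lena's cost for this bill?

£737.50

Deductible still to meet: £750 − £60 = £690.
That leaves £785 − £690 = £95 for coinsurance.
50% of £95 = £47.50 falls to the member.
That puts the member's cost at £690 + £47.50 = £737.50 before any cap.
Year-to-date out-of-pocket becomes £60 + £737.50 = £797.50, still under the £3350 maximum, so no cap applies.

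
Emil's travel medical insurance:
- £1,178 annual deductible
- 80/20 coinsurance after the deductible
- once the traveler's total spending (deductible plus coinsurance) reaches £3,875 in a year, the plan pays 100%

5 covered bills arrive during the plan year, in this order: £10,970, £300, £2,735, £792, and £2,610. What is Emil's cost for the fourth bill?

£131.60

#1 (£10,970): deductible takes £1,178, £9,792 remains; 20% of £9,792 = £1,958.40. Cost to traveler: £3,136.40. OOP to date £3,136.40.
#2 (£300): deductible met; 20% of £300 = £60. Cost to traveler: £60. OOP to date £3,196.40.
#3 (£2,735): deductible already satisfied, so traveler's share is 20% × £2,735 = £547. Traveler pays £547; OOP now £3,743.40.
#4 (£792): deductible already satisfied, so traveler's share is 20% × £792 = £158.40. That would push OOP to £3,901.80, over the £3,875 cap, so traveler pays £3,875 − £3,743.40 = £131.60.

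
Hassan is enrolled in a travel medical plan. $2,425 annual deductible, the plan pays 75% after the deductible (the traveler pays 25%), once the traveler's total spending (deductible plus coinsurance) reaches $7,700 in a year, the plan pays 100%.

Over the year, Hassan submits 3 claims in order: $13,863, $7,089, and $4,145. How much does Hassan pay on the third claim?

$643.25

Bill 1, $13,863: deductible takes $2,425, $11,438 remains; 25% of $11,438 = $2,859.50. Traveler pays $5,284.50; OOP now $5,284.50.
Bill 2, $7,089: 25% coinsurance on $7,089 = $1,772.25. Cost to traveler: $1,772.25. OOP to date $7,056.75.
Bill 3, $4,145: deductible already satisfied, so traveler's share is 25% × $4,145 = $1,036.25. That would push OOP to $8,093, over the $7,700 cap, so traveler pays $7,700 − $7,056.75 = $643.25.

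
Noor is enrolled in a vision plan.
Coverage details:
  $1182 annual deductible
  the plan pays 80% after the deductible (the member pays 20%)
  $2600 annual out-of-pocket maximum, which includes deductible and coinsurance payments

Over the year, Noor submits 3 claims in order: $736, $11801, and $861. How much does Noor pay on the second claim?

Bill 1, $736: fully absorbed by the deductible. Member owes $736 (running OOP $736).
Bill 2, $11801: $446 to deductible, leaving $11355; member's 20% is $2271. Claim cost before the cap: $446 + $2271 = $2717. That would push OOP to $3453, over the $2600 cap, so member pays $2600 − $736 = $1864.

$1864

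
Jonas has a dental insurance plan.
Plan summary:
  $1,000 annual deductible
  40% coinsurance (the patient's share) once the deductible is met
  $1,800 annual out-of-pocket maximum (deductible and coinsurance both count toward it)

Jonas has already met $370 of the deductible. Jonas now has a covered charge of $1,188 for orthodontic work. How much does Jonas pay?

Deductible still to meet: $1,000 − $370 = $630.
The remaining $558 (= $1,188 − $630) moves to coinsurance.
Coinsurance: $558 × 40% = $223.20.
That puts the patient's cost at $630 + $223.20 = $853.20 before any cap.
Year-to-date out-of-pocket becomes $370 + $853.20 = $1,223.20, still under the $1,800 maximum, so no cap applies.

$853.20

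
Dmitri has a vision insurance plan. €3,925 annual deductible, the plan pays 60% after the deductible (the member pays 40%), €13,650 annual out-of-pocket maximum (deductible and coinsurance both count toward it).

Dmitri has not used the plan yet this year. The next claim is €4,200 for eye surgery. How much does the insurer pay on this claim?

€165

Deductible not yet touched, so the first €3,925 of the bill goes to the deductible.
That leaves €4,200 − €3,925 = €275 for coinsurance.
40% of €275 = €110 falls to the member.
Member responsibility before any cap: €3,925 + €110 = €4,035.
Total out-of-pocket so far would be €0 + €4,035 = €4,035, below the €13,650 cap — no reduction.
Insurer pays the balance: €4,200 − €4,035 = €165.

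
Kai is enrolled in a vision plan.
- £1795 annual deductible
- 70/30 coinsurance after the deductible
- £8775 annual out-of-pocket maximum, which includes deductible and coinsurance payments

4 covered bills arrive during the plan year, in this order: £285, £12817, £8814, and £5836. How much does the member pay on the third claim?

£2644.20

Claim 1 — £285: all of it applies to the deductible. Member pays £285; OOP now £285.
Claim 2 — £12817: £1510 to deductible, leaving £11307; member's 30% is £3392.10. Member pays £4902.10; OOP now £5187.10.
Claim 3 — £8814: 30% coinsurance on £8814 = £2644.20. Cost to member: £2644.20. OOP to date £7831.30.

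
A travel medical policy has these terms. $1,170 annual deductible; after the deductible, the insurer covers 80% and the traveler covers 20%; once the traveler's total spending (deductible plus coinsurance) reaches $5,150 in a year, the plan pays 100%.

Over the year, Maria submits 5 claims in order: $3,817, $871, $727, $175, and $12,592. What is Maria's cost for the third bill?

$145.40

Bill 1, $3,817: $1,170 finishes the deductible; $2,647 goes to coinsurance; coinsurance $2,647 × 20% = $529.40. Traveler pays $1,699.40; OOP now $1,699.40.
Bill 2, $871: 20% coinsurance on $871 = $174.20. Traveler owes $174.20 (running OOP $1,873.60).
Bill 3, $727: deductible already satisfied, so traveler's share is 20% × $727 = $145.40. Traveler pays $145.40; OOP now $2,019.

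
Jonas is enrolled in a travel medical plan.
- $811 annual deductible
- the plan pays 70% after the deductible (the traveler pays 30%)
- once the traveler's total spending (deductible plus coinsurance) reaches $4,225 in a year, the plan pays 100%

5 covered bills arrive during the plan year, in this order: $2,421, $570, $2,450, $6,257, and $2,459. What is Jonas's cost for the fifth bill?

Claim 1 — $2,421: deductible takes $811, $1,610 remains; 30% of $1,610 = $483. Traveler pays $1,294; OOP now $1,294.
Claim 2 — $570: deductible already satisfied, so traveler's share is 30% × $570 = $171. Traveler owes $171 (running OOP $1,465).
Claim 3 — $2,450: deductible already satisfied, so traveler's share is 30% × $2,450 = $735. Traveler pays $735; OOP now $2,200.
Claim 4 — $6,257: deductible already satisfied, so traveler's share is 30% × $6,257 = $1,877.10. Traveler owes $1,877.10 (running OOP $4,077.10).
Claim 5 — $2,459: deductible already satisfied, so traveler's share is 30% × $2,459 = $737.70. OOP would hit $4,814.80 > $4,225, so the cap limits the traveler to $4,225 − $4,077.10 = $147.90.

$147.90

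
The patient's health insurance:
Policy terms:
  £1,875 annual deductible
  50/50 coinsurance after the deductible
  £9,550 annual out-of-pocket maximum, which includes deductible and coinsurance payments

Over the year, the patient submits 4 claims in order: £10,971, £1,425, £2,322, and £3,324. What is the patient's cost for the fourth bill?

Bill 1, £10,971: £1,875 finishes the deductible; £9,096 goes to coinsurance; coinsurance £9,096 × 50% = £4,548. Patient owes £6,423 (running OOP £6,423).
Bill 2, £1,425: 50% coinsurance on £1,425 = £712.50. Patient pays £712.50; OOP now £7,135.50.
Bill 3, £2,322: deductible met; 50% of £2,322 = £1,161. Cost to patient: £1,161. OOP to date £8,296.50.
Bill 4, £3,324: 50% coinsurance on £3,324 = £1,662. That would push OOP to £9,958.50, over the £9,550 cap, so patient pays £9,550 − £8,296.50 = £1,253.50.

£1,253.50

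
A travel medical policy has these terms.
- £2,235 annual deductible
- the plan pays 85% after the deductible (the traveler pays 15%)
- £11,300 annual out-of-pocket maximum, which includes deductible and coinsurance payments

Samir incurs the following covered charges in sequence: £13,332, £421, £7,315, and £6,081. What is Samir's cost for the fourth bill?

£912.15

Claim 1 — £13,332: £2,235 to deductible, leaving £11,097; coinsurance £11,097 × 15% = £1,664.55. Traveler pays £3,899.55; OOP now £3,899.55.
Claim 2 — £421: deductible met; 15% of £421 = £63.15. Traveler pays £63.15; OOP now £3,962.70.
Claim 3 — £7,315: deductible already satisfied, so traveler's share is 15% × £7,315 = £1,097.25. Traveler owes £1,097.25 (running OOP £5,059.95).
Claim 4 — £6,081: deductible met; 15% of £6,081 = £912.15. Traveler pays £912.15; OOP now £5,972.10.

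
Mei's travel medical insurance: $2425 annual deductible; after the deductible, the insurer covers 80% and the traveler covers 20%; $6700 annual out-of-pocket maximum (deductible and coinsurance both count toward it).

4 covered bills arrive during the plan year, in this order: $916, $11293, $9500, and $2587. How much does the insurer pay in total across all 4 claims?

$17596

Bill 1, $916: entire amount goes to the deductible. Cost to traveler: $916. OOP to date $916. Insurer: $916 − $916 = $0.
Bill 2, $11293: deductible takes $1509, $9784 remains; traveler's 20% is $1956.80. Cost to traveler: $3465.80. OOP to date $4381.80. Insurer: $11293 − $3465.80 = $7827.20.
Bill 3, $9500: deductible already satisfied, so traveler's share is 20% × $9500 = $1900. Traveler pays $1900; OOP now $6281.80. Insurer: $9500 − $1900 = $7600.
Bill 4, $2587: deductible met; 20% of $2587 = $517.40. Adding that to $6281.80 gives $6799.20, past the $6700 cap; traveler pays only $6700 − $6281.80 = $418.20. Insurer: $2587 − $418.20 = $2168.80.
Insurer total = bills − traveler's total = $24296 − $6700 = $17596.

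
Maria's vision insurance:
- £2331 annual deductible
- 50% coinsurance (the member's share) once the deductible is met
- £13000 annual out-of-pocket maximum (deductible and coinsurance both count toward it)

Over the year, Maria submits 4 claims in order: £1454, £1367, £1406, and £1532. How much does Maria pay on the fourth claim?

£766

Claim 1 (£1454): all of it applies to the deductible. Member pays £1454; OOP now £1454.
Claim 2 (£1367): £877 to deductible, leaving £490; member's 50% is £245. Cost to member: £1122. OOP to date £2576.
Claim 3 (£1406): deductible met; 50% of £1406 = £703. Cost to member: £703. OOP to date £3279.
Claim 4 (£1532): deductible already satisfied, so member's share is 50% × £1532 = £766. Member owes £766 (running OOP £4045).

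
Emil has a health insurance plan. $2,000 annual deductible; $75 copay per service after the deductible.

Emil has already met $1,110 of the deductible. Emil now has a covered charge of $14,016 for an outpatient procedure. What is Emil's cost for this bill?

$1,110 of the $2,000 deductible is already met, leaving $890.
That leaves $14,016 − $890 = $13,126 for the copay.
Copay on this service: $75.
Patient responsibility: $890 + $75 = $965.

$965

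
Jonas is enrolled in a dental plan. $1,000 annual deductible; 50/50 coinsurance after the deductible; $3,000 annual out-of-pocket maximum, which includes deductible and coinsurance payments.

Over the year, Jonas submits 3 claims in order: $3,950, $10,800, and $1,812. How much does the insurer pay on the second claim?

Claim 1 — $3,950: $1,000 to deductible, leaving $2,950; patient's 50% is $1,475. Patient owes $2,475 (running OOP $2,475). Plan pays $3,950 − $2,475 = $1,475.
Claim 2 — $10,800: 50% coinsurance on $10,800 = $5,400. That would push OOP to $7,875, over the $3,000 cap, so patient pays $3,000 − $2,475 = $525. Insurer: $10,800 − $525 = $10,275.

$10,275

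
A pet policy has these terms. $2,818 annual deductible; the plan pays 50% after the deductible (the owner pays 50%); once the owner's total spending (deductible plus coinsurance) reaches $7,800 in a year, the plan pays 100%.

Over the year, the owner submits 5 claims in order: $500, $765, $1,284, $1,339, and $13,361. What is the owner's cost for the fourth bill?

$804

#1 ($500): fully absorbed by the deductible. Cost to owner: $500. OOP to date $500.
#2 ($765): entire amount goes to the deductible. Cost to owner: $765. OOP to date $1,265.
#3 ($1,284): fully absorbed by the deductible. Cost to owner: $1,284. OOP to date $2,549.
#4 ($1,339): deductible takes $269, $1,070 remains; coinsurance $1,070 × 50% = $535. Owner owes $804 (running OOP $3,353).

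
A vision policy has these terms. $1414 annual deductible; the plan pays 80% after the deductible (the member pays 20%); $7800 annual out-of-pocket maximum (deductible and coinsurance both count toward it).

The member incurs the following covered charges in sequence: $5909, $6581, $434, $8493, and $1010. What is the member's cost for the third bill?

#1 ($5909): $1414 finishes the deductible; $4495 goes to coinsurance; 20% of $4495 = $899. Cost to member: $2313. OOP to date $2313.
#2 ($6581): deductible already satisfied, so member's share is 20% × $6581 = $1316.20. Member owes $1316.20 (running OOP $3629.20).
#3 ($434): deductible met; 20% of $434 = $86.80. Cost to member: $86.80. OOP to date $3716.

$86.80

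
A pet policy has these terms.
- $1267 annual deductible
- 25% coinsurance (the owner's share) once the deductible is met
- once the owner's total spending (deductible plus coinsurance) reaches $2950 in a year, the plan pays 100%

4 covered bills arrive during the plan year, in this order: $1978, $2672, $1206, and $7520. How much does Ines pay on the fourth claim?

Claim 1 ($1978): $1267 finishes the deductible; $711 goes to coinsurance; owner's 25% is $177.75. Owner pays $1444.75; OOP now $1444.75.
Claim 2 ($2672): 25% coinsurance on $2672 = $668. Owner owes $668 (running OOP $2112.75).
Claim 3 ($1206): deductible met; 25% of $1206 = $301.50. Cost to owner: $301.50. OOP to date $2414.25.
Claim 4 ($7520): 25% coinsurance on $7520 = $1880. That would push OOP to $4294.25, over the $2950 cap, so owner pays $2950 − $2414.25 = $535.75.

$535.75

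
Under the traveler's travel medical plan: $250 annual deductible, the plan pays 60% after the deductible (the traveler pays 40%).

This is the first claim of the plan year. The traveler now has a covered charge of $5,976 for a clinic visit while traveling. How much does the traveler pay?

$2,540.40

Nothing has been paid toward the $250 deductible, so the first $250 of this charge is applied there.
The remaining $5,726 (= $5,976 − $250) moves to coinsurance.
40% of $5,726 = $2,290.40 falls to the traveler.
So the traveler owes $250 + $2,290.40 = $2,540.40.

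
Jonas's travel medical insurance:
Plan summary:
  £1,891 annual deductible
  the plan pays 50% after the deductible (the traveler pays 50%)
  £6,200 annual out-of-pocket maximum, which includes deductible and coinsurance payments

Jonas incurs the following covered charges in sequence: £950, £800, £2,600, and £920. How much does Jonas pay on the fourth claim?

Claim 1 — £950: fully absorbed by the deductible. Traveler owes £950 (running OOP £950).
Claim 2 — £800: fully absorbed by the deductible. Traveler pays £800; OOP now £1,750.
Claim 3 — £2,600: £141 finishes the deductible; £2,459 goes to coinsurance; coinsurance £2,459 × 50% = £1,229.50. Traveler pays £1,370.50; OOP now £3,120.50.
Claim 4 — £920: deductible already satisfied, so traveler's share is 50% × £920 = £460. Traveler owes £460 (running OOP £3,580.50).

£460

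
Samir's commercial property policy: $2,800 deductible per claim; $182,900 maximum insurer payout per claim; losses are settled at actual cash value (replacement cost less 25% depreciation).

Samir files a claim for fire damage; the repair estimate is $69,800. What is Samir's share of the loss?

At 25% depreciation, ACV = $69,800 − $17,450 = $52,350.
After the deductible, $52,350 − $2,800 = $49,550 remains.
That's under the $182,900 cap, so the insurer reimburses the full $49,550.
Business's share is the uncovered remainder: $69,800 − $49,550 = $20,250.

$20,250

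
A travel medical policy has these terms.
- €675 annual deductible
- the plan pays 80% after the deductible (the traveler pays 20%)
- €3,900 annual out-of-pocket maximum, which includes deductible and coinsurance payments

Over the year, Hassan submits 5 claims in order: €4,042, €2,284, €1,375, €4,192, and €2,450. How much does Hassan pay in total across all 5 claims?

Bill 1, €4,042: deductible takes €675, €3,367 remains; coinsurance €3,367 × 20% = €673.40. Traveler pays €1,348.40; OOP now €1,348.40.
Bill 2, €2,284: deductible already satisfied, so traveler's share is 20% × €2,284 = €456.80. Traveler owes €456.80 (running OOP €1,805.20).
Bill 3, €1,375: deductible met; 20% of €1,375 = €275. Cost to traveler: €275. OOP to date €2,080.20.
Bill 4, €4,192: deductible already satisfied, so traveler's share is 20% × €4,192 = €838.40. Traveler owes €838.40 (running OOP €2,918.60).
Bill 5, €2,450: deductible already satisfied, so traveler's share is 20% × €2,450 = €490. Cost to traveler: €490. OOP to date €3,408.60.
Summing the traveler's payments: €1,348.40 + €456.80 + €275 + €838.40 + €490 = €3,408.60.

€3,408.60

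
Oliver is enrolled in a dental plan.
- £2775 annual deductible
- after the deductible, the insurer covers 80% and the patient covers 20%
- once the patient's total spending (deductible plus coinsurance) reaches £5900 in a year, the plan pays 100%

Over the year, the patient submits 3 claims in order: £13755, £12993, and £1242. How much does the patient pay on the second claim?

£929

#1 (£13755): deductible takes £2775, £10980 remains; 20% of £10980 = £2196. Cost to patient: £4971. OOP to date £4971.
#2 (£12993): deductible met; 20% of £12993 = £2598.60. That would push OOP to £7569.60, over the £5900 cap, so patient pays £5900 − £4971 = £929.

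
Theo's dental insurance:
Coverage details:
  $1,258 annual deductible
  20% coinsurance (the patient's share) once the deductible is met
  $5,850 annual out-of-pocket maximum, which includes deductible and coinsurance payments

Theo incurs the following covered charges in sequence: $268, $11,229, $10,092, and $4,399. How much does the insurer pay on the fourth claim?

Claim 1 ($268): entire amount goes to the deductible. Cost to patient: $268. OOP to date $268. Insurer: $268 − $268 = $0.
Claim 2 ($11,229): deductible takes $990, $10,239 remains; coinsurance $10,239 × 20% = $2,047.80. Patient pays $3,037.80; OOP now $3,305.80. Plan pays $11,229 − $3,037.80 = $8,191.20.
Claim 3 ($10,092): deductible already satisfied, so patient's share is 20% × $10,092 = $2,018.40. Patient owes $2,018.40 (running OOP $5,324.20). Plan pays $10,092 − $2,018.40 = $8,073.60.
Claim 4 ($4,399): deductible met; 20% of $4,399 = $879.80. Adding that to $5,324.20 gives $6,204, past the $5,850 cap; patient pays only $5,850 − $5,324.20 = $525.80. Insurer: $4,399 − $525.80 = $3,873.20.

$3,873.20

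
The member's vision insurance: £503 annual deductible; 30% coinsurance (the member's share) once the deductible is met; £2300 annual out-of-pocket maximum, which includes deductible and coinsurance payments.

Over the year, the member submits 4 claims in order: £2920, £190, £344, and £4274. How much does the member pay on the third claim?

Bill 1, £2920: deductible takes £503, £2417 remains; member's 30% is £725.10. Member owes £1228.10 (running OOP £1228.10).
Bill 2, £190: deductible met; 30% of £190 = £57. Member owes £57 (running OOP £1285.10).
Bill 3, £344: 30% coinsurance on £344 = £103.20. Cost to member: £103.20. OOP to date £1388.30.

£103.20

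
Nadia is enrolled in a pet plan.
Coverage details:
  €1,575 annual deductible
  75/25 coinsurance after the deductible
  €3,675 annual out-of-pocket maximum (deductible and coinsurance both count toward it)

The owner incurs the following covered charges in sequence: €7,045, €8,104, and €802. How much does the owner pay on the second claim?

Claim 1 (€7,045): €1,575 finishes the deductible; €5,470 goes to coinsurance; coinsurance €5,470 × 25% = €1,367.50. Owner pays €2,942.50; OOP now €2,942.50.
Claim 2 (€8,104): deductible already satisfied, so owner's share is 25% × €8,104 = €2,026. Adding that to €2,942.50 gives €4,968.50, past the €3,675 cap; owner pays only €3,675 − €2,942.50 = €732.50.

€732.50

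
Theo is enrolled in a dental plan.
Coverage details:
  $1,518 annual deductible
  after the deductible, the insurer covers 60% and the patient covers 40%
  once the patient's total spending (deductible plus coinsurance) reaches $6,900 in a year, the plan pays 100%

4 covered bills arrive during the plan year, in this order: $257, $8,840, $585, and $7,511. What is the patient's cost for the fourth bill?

$2,116.40

Claim 1 — $257: entire amount goes to the deductible. Patient pays $257; OOP now $257.
Claim 2 — $8,840: deductible takes $1,261, $7,579 remains; 40% of $7,579 = $3,031.60. Patient pays $4,292.60; OOP now $4,549.60.
Claim 3 — $585: deductible met; 40% of $585 = $234. Patient owes $234 (running OOP $4,783.60).
Claim 4 — $7,511: 40% coinsurance on $7,511 = $3,004.40. That would push OOP to $7,788, over the $6,900 cap, so patient pays $6,900 − $4,783.60 = $2,116.40.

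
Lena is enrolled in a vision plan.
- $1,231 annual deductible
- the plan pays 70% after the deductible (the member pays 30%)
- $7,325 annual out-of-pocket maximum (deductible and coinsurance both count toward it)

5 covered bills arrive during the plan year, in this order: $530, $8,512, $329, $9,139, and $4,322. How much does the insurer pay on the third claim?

$230.30

#1 ($530): all of it applies to the deductible. Member owes $530 (running OOP $530). Plan pays $530 − $530 = $0.
#2 ($8,512): deductible takes $701, $7,811 remains; member's 30% is $2,343.30. Member pays $3,044.30; OOP now $3,574.30. Insurer: $8,512 − $3,044.30 = $5,467.70.
#3 ($329): deductible met; 30% of $329 = $98.70. Member pays $98.70; OOP now $3,673. Insurer: $329 − $98.70 = $230.30.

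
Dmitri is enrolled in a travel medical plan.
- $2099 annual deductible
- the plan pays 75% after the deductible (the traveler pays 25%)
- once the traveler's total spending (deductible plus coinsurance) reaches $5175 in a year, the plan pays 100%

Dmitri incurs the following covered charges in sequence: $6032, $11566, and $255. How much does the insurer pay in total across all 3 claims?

$12678

Claim 1 ($6032): $2099 to deductible, leaving $3933; 25% of $3933 = $983.25. Cost to traveler: $3082.25. OOP to date $3082.25. Insurer: $6032 − $3082.25 = $2949.75.
Claim 2 ($11566): deductible met; 25% of $11566 = $2891.50. OOP would hit $5973.75 > $5175, so the cap limits the traveler to $5175 − $3082.25 = $2092.75. Plan pays $11566 − $2092.75 = $9473.25.
Claim 3 ($255): 25% coinsurance on $255 = $63.75. OOP would hit $5238.75 > $5175, so the cap limits the traveler to $5175 − $5175 = $0. Plan pays $255 − $0 = $255.
Insurer total: $2949.75 + $9473.25 + $255 = $12678.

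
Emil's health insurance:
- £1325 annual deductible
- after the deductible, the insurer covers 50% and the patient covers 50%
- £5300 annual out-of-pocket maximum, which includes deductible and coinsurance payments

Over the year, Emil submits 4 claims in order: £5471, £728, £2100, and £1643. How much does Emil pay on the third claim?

£1050

Claim 1 — £5471: £1325 finishes the deductible; £4146 goes to coinsurance; patient's 50% is £2073. Patient owes £3398 (running OOP £3398).
Claim 2 — £728: deductible already satisfied, so patient's share is 50% × £728 = £364. Patient owes £364 (running OOP £3762).
Claim 3 — £2100: deductible met; 50% of £2100 = £1050. Cost to patient: £1050. OOP to date £4812.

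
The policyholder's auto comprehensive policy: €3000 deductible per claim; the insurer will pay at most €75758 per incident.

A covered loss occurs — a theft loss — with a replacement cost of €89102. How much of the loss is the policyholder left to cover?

Less the €3000 deductible: €89102 − €3000 = €86102.
Since €86102 > €75758, the payout is capped at €75758.
The policyholder bears the rest of the original loss: €89102 − €75758 = €13344.

€13344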